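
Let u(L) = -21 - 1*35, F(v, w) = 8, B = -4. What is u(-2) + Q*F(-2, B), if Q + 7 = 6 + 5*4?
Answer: 96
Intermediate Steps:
Q = 19 (Q = -7 + (6 + 5*4) = -7 + (6 + 20) = -7 + 26 = 19)
u(L) = -56 (u(L) = -21 - 35 = -56)
u(-2) + Q*F(-2, B) = -56 + 19*8 = -56 + 152 = 96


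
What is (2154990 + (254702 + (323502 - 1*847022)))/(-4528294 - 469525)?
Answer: -1886172/4997819 ≈ -0.37740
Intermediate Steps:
(2154990 + (254702 + (323502 - 1*847022)))/(-4528294 - 469525) = (2154990 + (254702 + (323502 - 847022)))/(-4997819) = (2154990 + (254702 - 523520))*(-1/4997819) = (2154990 - 268818)*(-1/4997819) = 1886172*(-1/4997819) = -1886172/4997819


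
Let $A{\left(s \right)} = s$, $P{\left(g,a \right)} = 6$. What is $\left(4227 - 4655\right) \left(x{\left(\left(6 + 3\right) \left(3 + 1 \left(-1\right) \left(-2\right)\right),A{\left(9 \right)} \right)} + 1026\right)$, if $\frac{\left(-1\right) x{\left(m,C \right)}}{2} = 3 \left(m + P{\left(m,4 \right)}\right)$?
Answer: $-308160$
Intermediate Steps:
$x{\left(m,C \right)} = -36 - 6 m$ ($x{\left(m,C \right)} = - 2 \cdot 3 \left(m + 6\right) = - 2 \cdot 3 \left(6 + m\right) = - 2 \left(18 + 3 m\right) = -36 - 6 m$)
$\left(4227 - 4655\right) \left(x{\left(\left(6 + 3\right) \left(3 + 1 \left(-1\right) \left(-2\right)\right),A{\left(9 \right)} \right)} + 1026\right) = \left(4227 - 4655\right) \left(\left(-36 - 6 \left(6 + 3\right) \left(3 + 1 \left(-1\right) \left(-2\right)\right)\right) + 1026\right) = - 428 \left(\left(-36 - 6 \cdot 9 \left(3 - -2\right)\right) + 1026\right) = - 428 \left(\left(-36 - 6 \cdot 9 \left(3 + 2\right)\right) + 1026\right) = - 428 \left(\left(-36 - 6 \cdot 9 \cdot 5\right) + 1026\right) = - 428 \left(\left(-36 - 270\right) + 1026\right) = - 428 \left(-306 + 1026\right) = \left(-428\right) 720 = -308160$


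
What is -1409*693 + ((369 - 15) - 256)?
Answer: -976339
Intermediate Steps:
-1409*693 + ((369 - 15) - 256) = -976437 + (354 - 256) = -976437 + 98 = -976339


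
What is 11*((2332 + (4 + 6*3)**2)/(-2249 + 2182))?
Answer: -30976/67 ≈ -462.33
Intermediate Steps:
11*((2332 + (4 + 6*3)**2)/(-2249 + 2182)) = 11*((2332 + (4 + 18)**2)/(-67)) = 11*((2332 + 22**2)*(-1/67)) = 11*((2332 + 484)*(-1/67)) = 11*(2816*(-1/67)) = 11*(-2816/67) = -30976/67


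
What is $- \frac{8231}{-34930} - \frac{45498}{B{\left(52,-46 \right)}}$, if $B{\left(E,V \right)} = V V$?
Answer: $- \frac{196478543}{9238985} \approx -21.266$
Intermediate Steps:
$B{\left(E,V \right)} = V^{2}$
$- \frac{8231}{-34930} - \frac{45498}{B{\left(52,-46 \right)}} = - \frac{8231}{-34930} - \frac{45498}{\left(-46\right)^{2}} = \left(-8231\right) \left(- \frac{1}{34930}\right) - \frac{45498}{2116} = \frac{8231}{34930} - \frac{22749}{1058} = - \frac{196478543}{9238985}$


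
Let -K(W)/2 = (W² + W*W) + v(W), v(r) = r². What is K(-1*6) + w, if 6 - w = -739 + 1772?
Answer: -1243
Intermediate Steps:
w = -1027 (w = 6 - (-739 + 1772) = 6 - 1*1033 = 6 - 1033 = -1027)
K(W) = -6*W² (K(W) = -2*((W² + W*W) + W²) = -2*((W² + W²) + W²) = -2*(2*W² + W²) = -6*W²)
K(-1*6) + w = -6*(-1*6)² - 1027 = -6*(-6)² - 1027 = -6*36 - 1027 = -216 - 1027 = -1243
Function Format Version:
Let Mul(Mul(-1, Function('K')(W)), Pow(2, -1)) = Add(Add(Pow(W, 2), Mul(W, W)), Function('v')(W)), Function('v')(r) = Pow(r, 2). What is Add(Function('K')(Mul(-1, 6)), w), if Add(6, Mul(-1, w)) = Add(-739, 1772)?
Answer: -1243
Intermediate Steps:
w = -1027 (w = Add(6, Mul(-1, Add(-739, 1772))) = Add(6, Mul(-1, 1033)) = Add(6, -1033) = -1027)
Function('K')(W) = Mul(-6, Pow(W, 2)) (Function('K')(W) = Mul(-2, Add(Add(Pow(W, 2), Mul(W, W)), Pow(W, 2))) = Mul(-2, Add(Add(Pow(W, 2), Pow(W, 2)), Pow(W, 2))) = Mul(-2, Add(Mul(2, Pow(W, 2)), Pow(W, 2))) = Mul(-2, Mul(3, Pow(W, 2))) = Mul(-6, Pow(W, 2)))
Add(Function('K')(Mul(-1, 6)), w) = Add(Mul(-6, Pow(Mul(-1, 6), 2)), -1027) = Add(Mul(-6, Pow(-6, 2)), -1027) = Add(Mul(-6, 36), -1027) = Add(-216, -1027) = -1243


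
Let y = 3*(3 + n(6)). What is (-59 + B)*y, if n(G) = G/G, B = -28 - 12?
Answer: -1188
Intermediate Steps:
B = -40
n(G) = 1
y = 12 (y = 3*(3 + 1) = 3*4 = 12)
(-59 + B)*y = (-59 - 40)*12 = -99*12 = -1188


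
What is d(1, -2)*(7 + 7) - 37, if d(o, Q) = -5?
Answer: -107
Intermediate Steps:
d(1, -2)*(7 + 7) - 37 = -5*(7 + 7) - 37 = -5*14 - 37 = -70 - 37 = -107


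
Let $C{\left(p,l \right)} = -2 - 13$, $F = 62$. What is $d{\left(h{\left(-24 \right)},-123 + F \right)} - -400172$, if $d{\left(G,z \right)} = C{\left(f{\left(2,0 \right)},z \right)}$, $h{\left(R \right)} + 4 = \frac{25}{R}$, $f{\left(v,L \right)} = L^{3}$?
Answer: $400157$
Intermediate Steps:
$C{\left(p,l \right)} = -15$ ($C{\left(p,l \right)} = -2 - 13 = -15$)
$h{\left(R \right)} = -4 + \frac{25}{R}$
$d{\left(G,z \right)} = -15$
$d{\left(h{\left(-24 \right)},-123 + F \right)} - -400172 = -15 - -400172 = -15 + 400172 = 400157$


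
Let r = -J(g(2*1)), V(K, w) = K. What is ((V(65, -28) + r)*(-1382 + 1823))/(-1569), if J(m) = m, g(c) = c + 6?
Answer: -8379/523 ≈ -16.021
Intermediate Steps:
g(c) = 6 + c
r = -8 (r = -(6 + 2*1) = -(6 + 2) = -1*8 = -8)
((V(65, -28) + r)*(-1382 + 1823))/(-1569) = ((65 - 8)*(-1382 + 1823))/(-1569) = (57*441)*(-1/1569) = 25137*(-1/1569) = -8379/523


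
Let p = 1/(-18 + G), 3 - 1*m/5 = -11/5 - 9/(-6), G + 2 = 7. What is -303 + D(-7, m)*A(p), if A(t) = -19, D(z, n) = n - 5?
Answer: -1119/2 ≈ -559.50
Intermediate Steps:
G = 5 (G = -2 + 7 = 5)
m = 37/2 (m = 15 - 5*(-11/5 - 9/(-6)) = 15 - 5*(-11*⅕ - 9*(-⅙)) = 15 - 5*(-11/5 + 3/2) = 15 - 5*(-7/10) = 15 + 7/2 = 37/2 ≈ 18.500)
p = -1/13 (p = 1/(-18 + 5) = 1/(-13) = -1/13 ≈ -0.076923)
D(z, n) = -5 + n
-303 + D(-7, m)*A(p) = -303 + (-5 + 37/2)*(-19) = -303 + (27/2)*(-19) = -303 - 513/2 = -1119/2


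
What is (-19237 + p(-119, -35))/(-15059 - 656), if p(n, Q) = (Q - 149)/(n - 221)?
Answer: 1635099/1335775 ≈ 1.2241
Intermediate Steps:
p(n, Q) = (-149 + Q)/(-221 + n)
(-19237 + p(-119, -35))/(-15059 - 656) = (-19237 + (-149 - 35)/(-221 - 119))/(-15059 - 656) = (-19237 - 184/(-340))/(-15715) = (-19237 - 1/340*(-184))*(-1/15715) = (-19237 + 46/85)*(-1/15715) = -1635099/85*(-1/15715) = 1635099/1335775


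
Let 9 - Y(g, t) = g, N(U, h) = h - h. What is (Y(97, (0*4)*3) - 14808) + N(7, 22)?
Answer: -14896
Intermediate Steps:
N(U, h) = 0
Y(g, t) = 9 - g
(Y(97, (0*4)*3) - 14808) + N(7, 22) = ((9 - 1*97) - 14808) + 0 = ((9 - 97) - 14808) + 0 = (-88 - 14808) + 0 = -14896 + 0 = -14896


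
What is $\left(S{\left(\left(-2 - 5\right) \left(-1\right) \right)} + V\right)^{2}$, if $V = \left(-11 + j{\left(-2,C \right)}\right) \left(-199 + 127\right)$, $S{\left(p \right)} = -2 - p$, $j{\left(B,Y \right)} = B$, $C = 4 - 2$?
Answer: $859329$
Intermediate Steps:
$C = 2$ ($C = 4 - 2 = 2$)
$V = 936$ ($V = \left(-11 - 2\right) \left(-199 + 127\right) = \left(-13\right) \left(-72\right) = 936$)
$\left(S{\left(\left(-2 - 5\right) \left(-1\right) \right)} + V\right)^{2} = \left(\left(-2 - \left(-2 - 5\right) \left(-1\right)\right) + 936\right)^{2} = \left(\left(-2 - \left(-7\right) \left(-1\right)\right) + 936\right)^{2} = \left(\left(-2 - 7\right) + 936\right)^{2} = \left(-9 + 936\right)^{2} = 927^{2} = 859329$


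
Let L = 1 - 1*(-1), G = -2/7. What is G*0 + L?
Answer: 2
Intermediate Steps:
G = -2/7 (G = -2*1/7 = -2/7 ≈ -0.28571)
L = 2 (L = 1 + 1 = 2)
G*0 + L = -2/7*0 + 2 = 0 + 2 = 2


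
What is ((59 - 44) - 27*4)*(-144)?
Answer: 13392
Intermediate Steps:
((59 - 44) - 27*4)*(-144) = (15 - 108)*(-144) = -93*(-144) = 13392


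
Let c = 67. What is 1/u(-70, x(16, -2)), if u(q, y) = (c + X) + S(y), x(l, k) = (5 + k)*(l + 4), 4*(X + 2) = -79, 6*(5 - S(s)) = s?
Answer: 4/161 ≈ 0.024845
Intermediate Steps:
S(s) = 5 - s/6
X = -87/4 (X = -2 + (¼)*(-79) = -2 - 79/4 = -87/4 ≈ -21.750)
x(l, k) = (4 + l)*(5 + k) (x(l, k) = (5 + k)*(4 + l) = (4 + l)*(5 + k))
u(q, y) = 201/4 - y/6 (u(q, y) = (67 - 87/4) + (5 - y/6) = 181/4 + (5 - y/6) = 201/4 - y/6)
1/u(-70, x(16, -2)) = 1/(201/4 - (20 + 4*(-2) + 5*16 - 2*16)/6) = 1/(201/4 - (20 - 8 + 80 - 32)/6) = 1/(201/4 - ⅙*60) = 1/(201/4 - 10) = 1/(161/4) = 4/161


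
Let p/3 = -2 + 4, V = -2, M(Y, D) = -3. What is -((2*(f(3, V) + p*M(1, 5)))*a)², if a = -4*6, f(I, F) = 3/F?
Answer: -876096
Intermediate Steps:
p = 6 (p = 3*(-2 + 4) = 3*2 = 6)
a = -24
-((2*(f(3, V) + p*M(1, 5)))*a)² = -((2*(3/(-2) + 6*(-3)))*(-24))² = -((2*(3*(-½) - 18))*(-24))² = -((2*(-3/2 - 18))*(-24))² = -((2*(-39/2))*(-24))² = -(-39*(-24))² = -1*936² = -1*876096 = -876096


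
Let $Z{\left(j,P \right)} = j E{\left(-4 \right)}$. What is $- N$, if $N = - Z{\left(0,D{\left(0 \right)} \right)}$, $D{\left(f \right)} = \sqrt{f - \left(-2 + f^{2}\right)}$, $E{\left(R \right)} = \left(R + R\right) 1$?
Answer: $0$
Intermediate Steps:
$E{\left(R \right)} = 2 R$ ($E{\left(R \right)} = 2 R 1 = 2 R$)
$D{\left(f \right)} = \sqrt{2 + f - f^{2}}$
$Z{\left(j,P \right)} = - 8 j$ ($Z{\left(j,P \right)} = j 2 \left(-4\right) = j \left(-8\right) = - 8 j$)
$N = 0$ ($N = - \left(-8\right) 0 = \left(-1\right) 0 = 0$)
$- N = \left(-1\right) 0 = 0$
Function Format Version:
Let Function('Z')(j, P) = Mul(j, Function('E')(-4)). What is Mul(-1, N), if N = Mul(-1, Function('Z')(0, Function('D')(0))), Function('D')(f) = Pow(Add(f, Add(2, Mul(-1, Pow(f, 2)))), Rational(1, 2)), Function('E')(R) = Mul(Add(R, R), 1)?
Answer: 0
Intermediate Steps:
Function('E')(R) = Mul(2, R) (Function('E')(R) = Mul(Mul(2, R), 1) = Mul(2, R))
Function('D')(f) = Pow(Add(2, f, Mul(-1, Pow(f, 2))), Rational(1, 2))
Function('Z')(j, P) = Mul(-8, j) (Function('Z')(j, P) = Mul(j, Mul(2, -4)) = Mul(j, -8) = Mul(-8, j))
N = 0 (N = Mul(-1, Mul(-8, 0)) = Mul(-1, 0) = 0)
Mul(-1, N) = Mul(-1, 0) = 0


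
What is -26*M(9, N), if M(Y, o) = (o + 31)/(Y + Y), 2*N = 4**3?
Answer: -91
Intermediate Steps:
N = 32 (N = (1/2)*4**3 = (1/2)*64 = 32)
M(Y, o) = (31 + o)/(2*Y) (M(Y, o) = (31 + o)/((2*Y)) = (31 + o)*(1/(2*Y)) = (31 + o)/(2*Y))
-26*M(9, N) = -13*(31 + 32)/9 = -13*63/9 = -26*7/2 = -91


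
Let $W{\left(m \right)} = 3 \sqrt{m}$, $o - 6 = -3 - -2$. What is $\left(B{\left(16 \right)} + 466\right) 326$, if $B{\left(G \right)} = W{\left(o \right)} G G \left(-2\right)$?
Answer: $151916 - 500736 \sqrt{5} \approx -9.6776 \cdot 10^{5}$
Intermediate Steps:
$o = 5$ ($o = 6 - 1 = 5$)
$B{\left(G \right)} = - 6 \sqrt{5} G^{2}$ ($B{\left(G \right)} = 3 \sqrt{5} G G \left(-2\right) = 3 \sqrt{5} G^{2} \left(-2\right) = 3 \sqrt{5} \left(- 2 G^{2}\right) = - 6 \sqrt{5} G^{2}$)
$\left(B{\left(16 \right)} + 466\right) 326 = \left(- 6 \sqrt{5} \cdot 16^{2} + 466\right) 326 = \left(\left(-6\right) \sqrt{5} \cdot 256 + 466\right) 326 = \left(- 1536 \sqrt{5} + 466\right) 326 = \left(466 - 1536 \sqrt{5}\right) 326 = 151916 - 500736 \sqrt{5}$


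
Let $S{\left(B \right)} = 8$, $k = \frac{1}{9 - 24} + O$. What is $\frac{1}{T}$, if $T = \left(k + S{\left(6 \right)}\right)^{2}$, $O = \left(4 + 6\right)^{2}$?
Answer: $\frac{225}{2621161} \approx 8.584 \cdot 10^{-5}$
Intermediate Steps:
$O = 100$ ($O = 10^{2} = 100$)
$k = \frac{1499}{15}$ ($k = \frac{1}{9 - 24} + 100 = \frac{1}{-15} + 100 = - \frac{1}{15} + 100 = \frac{1499}{15} \approx 99.933$)
$T = \frac{2621161}{225}$ ($T = \left(\frac{1499}{15} + 8\right)^{2} = \left(\frac{1619}{15}\right)^{2} = \frac{2621161}{225} \approx 11650.0$)
$\frac{1}{T} = \frac{1}{\frac{2621161}{225}} = \frac{225}{2621161}$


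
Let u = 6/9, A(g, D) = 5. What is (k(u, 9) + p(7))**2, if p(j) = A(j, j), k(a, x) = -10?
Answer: 25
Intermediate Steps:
u = 2/3 (u = 6*(1/9) = 2/3 ≈ 0.66667)
p(j) = 5
(k(u, 9) + p(7))**2 = (-10 + 5)**2 = (-5)**2 = 25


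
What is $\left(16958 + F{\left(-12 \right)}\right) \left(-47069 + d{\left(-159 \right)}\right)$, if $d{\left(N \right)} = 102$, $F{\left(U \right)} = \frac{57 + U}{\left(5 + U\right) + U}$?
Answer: $- \frac{15130747819}{19} \approx -7.9636 \cdot 10^{8}$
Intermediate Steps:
$F{\left(U \right)} = \frac{57 + U}{5 + 2 U}$
$\left(16958 + F{\left(-12 \right)}\right) \left(-47069 + d{\left(-159 \right)}\right) = \left(16958 + \frac{57 - 12}{5 + 2 \left(-12\right)}\right) \left(-47069 + 102\right) = \left(16958 + \frac{1}{5 - 24} \cdot 45\right) \left(-46967\right) = \left(16958 + \frac{1}{-19} \cdot 45\right) \left(-46967\right) = \left(16958 - \frac{45}{19}\right) \left(-46967\right) = \frac{322157}{19} \left(-46967\right) = - \frac{15130747819}{19}$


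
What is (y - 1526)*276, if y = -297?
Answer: -503148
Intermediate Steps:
(y - 1526)*276 = (-297 - 1526)*276 = -1823*276 = -503148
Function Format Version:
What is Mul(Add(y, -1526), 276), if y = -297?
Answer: -503148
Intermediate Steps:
Mul(Add(y, -1526), 276) = Mul(Add(-297, -1526), 276) = Mul(-1823, 276) = -503148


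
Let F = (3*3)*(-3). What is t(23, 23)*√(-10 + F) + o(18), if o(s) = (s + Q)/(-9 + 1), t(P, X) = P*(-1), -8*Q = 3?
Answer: -141/64 - 23*I*√37 ≈ -2.2031 - 139.9*I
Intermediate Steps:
Q = -3/8 (Q = -⅛*3 = -3/8 ≈ -0.37500)
t(P, X) = -P
F = -27 (F = 9*(-3) = -27)
o(s) = 3/64 - s/8 (o(s) = (s - 3/8)/(-9 + 1) = (-3/8 + s)/(-8) = (-3/8 + s)*(-⅛) = 3/64 - s/8)
t(23, 23)*√(-10 + F) + o(18) = (-1*23)*√(-10 - 27) + (3/64 - ⅛*18) = -23*I*√37 + (3/64 - 9/4) = -23*I*√37 - 141/64 = -141/64 - 23*I*√37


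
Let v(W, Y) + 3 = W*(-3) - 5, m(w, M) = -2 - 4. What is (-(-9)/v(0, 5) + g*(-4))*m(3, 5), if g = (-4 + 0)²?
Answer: 1563/4 ≈ 390.75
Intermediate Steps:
m(w, M) = -6
g = 16 (g = (-4)² = 16)
v(W, Y) = -8 - 3*W (v(W, Y) = -3 + (W*(-3) - 5) = -3 + (-3*W - 5) = -3 + (-5 - 3*W) = -8 - 3*W)
(-(-9)/v(0, 5) + g*(-4))*m(3, 5) = (-(-9)/(-8 - 3*0) + 16*(-4))*(-6) = (-(-9)/(-8 + 0) - 64)*(-6) = (-(-9)/(-8) - 64)*(-6) = (-(-9)*(-1)/8 - 64)*(-6) = (-3*3/8 - 64)*(-6) = (-9/8 - 64)*(-6) = -521/8*(-6) = 1563/4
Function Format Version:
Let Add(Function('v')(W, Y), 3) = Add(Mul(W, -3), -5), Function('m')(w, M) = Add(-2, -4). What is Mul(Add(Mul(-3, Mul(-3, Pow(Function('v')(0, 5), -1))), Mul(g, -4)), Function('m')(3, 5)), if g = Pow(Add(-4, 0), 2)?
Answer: Rational(1563, 4) ≈ 390.75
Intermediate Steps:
Function('m')(w, M) = -6
g = 16 (g = Pow(-4, 2) = 16)
Function('v')(W, Y) = Add(-8, Mul(-3, W)) (Function('v')(W, Y) = Add(-3, Add(Mul(W, -3), -5)) = Add(-3, Add(Mul(-3, W), -5)) = Add(-3, Add(-5, Mul(-3, W))) = Add(-8, Mul(-3, W)))
Mul(Add(Mul(-3, Mul(-3, Pow(Function('v')(0, 5), -1))), Mul(g, -4)), Function('m')(3, 5)) = Mul(Add(Mul(-3, Mul(-3, Pow(Add(-8, Mul(-3, 0)), -1))), Mul(16, -4)), -6) = Mul(Add(Mul(-3, Mul(-3, Pow(Add(-8, 0), -1))), -64), -6) = Mul(Add(Mul(-3, Mul(-3, Pow(-8, -1))), -64), -6) = Mul(Add(Mul(-3, Mul(-3, Rational(-1, 8))), -64), -6) = Mul(Add(Mul(-3, Rational(3, 8)), -64), -6) = Mul(Add(Rational(-9, 8), -64), -6) = Mul(Rational(-521, 8), -6) = Rational(1563, 4)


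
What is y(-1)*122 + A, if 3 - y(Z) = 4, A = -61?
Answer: -183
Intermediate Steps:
y(Z) = -1 (y(Z) = 3 - 1*4 = 3 - 4 = -1)
y(-1)*122 + A = -1*122 - 61 = -122 - 61 = -183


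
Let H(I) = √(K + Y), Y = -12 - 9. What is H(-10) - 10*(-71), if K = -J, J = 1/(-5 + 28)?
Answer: 710 + 22*I*√23/23 ≈ 710.0 + 4.5873*I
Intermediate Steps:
J = 1/23 ≈ 0.043478
K = -1/23 (K = -1*1/23 = -1/23 ≈ -0.043478)
Y = -21
H(I) = 22*I*√23/23 (H(I) = √(-1/23 - 21) = √(-484/23) = 22*I*√23/23)
H(-10) - 10*(-71) = 22*I*√23/23 - 10*(-71) = 22*I*√23/23 + 710 = 710 + 22*I*√23/23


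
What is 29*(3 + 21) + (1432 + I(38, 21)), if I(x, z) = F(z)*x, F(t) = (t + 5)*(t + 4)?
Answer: 26828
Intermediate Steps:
F(t) = (4 + t)*(5 + t) (F(t) = (5 + t)*(4 + t) = (4 + t)*(5 + t))
I(x, z) = x*(20 + z**2 + 9*z) (I(x, z) = (20 + z**2 + 9*z)*x = x*(20 + z**2 + 9*z))
29*(3 + 21) + (1432 + I(38, 21)) = 29*(3 + 21) + (1432 + 38*(20 + 21**2 + 9*21)) = 29*24 + (1432 + 38*(20 + 441 + 189)) = 696 + (1432 + 38*650) = 696 + (1432 + 24700) = 696 + 26132 = 26828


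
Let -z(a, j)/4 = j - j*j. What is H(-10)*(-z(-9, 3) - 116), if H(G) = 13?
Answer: -1820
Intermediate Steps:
z(a, j) = -4*j + 4*j**2 (z(a, j) = -4*(j - j*j) = -4*(j - j**2) = -4*j + 4*j**2)
H(-10)*(-z(-9, 3) - 116) = 13*(-4*3*(-1 + 3) - 116) = 13*(-4*3*2 - 116) = 13*(-1*24 - 116) = 13*(-24 - 116) = 13*(-140) = -1820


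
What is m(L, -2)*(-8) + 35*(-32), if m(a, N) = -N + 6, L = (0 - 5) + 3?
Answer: -1184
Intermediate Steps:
L = -2 (L = -5 + 3 = -2)
m(a, N) = 6 - N
m(L, -2)*(-8) + 35*(-32) = (6 - 1*(-2))*(-8) + 35*(-32) = (6 + 2)*(-8) - 1120 = 8*(-8) - 1120 = -64 - 1120 = -1184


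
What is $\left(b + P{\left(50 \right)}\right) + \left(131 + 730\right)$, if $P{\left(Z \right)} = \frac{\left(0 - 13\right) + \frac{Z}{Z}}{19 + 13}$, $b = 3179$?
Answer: $\frac{32317}{8} \approx 4039.6$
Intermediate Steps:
$P{\left(Z \right)} = - \frac{3}{8}$ ($P{\left(Z \right)} = \frac{\left(0 - 13\right) + 1}{32} = \left(-13 + 1\right) \frac{1}{32} = \left(-12\right) \frac{1}{32} = - \frac{3}{8}$)
$\left(b + P{\left(50 \right)}\right) + \left(131 + 730\right) = \left(3179 - \frac{3}{8}\right) + \left(131 + 730\right) = \frac{25429}{8} + 861 = \frac{32317}{8}$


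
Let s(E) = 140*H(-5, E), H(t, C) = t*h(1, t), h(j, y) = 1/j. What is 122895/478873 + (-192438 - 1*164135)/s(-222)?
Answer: 24405601247/47887300 ≈ 509.65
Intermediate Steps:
H(t, C) = t (H(t, C) = t/1 = t*1 = t)
s(E) = -700 (s(E) = 140*(-5) = -700)
122895/478873 + (-192438 - 1*164135)/s(-222) = 122895/478873 + (-192438 - 1*164135)/(-700) = 122895*(1/478873) + (-192438 - 164135)*(-1/700) = 122895/478873 - 356573*(-1/700) = 122895/478873 + 50939/100 = 24405601247/47887300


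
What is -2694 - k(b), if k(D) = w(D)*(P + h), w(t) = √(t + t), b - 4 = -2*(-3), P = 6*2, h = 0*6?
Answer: -2694 - 24*√5 ≈ -2747.7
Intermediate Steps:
h = 0
P = 12
b = 10 (b = 4 - 2*(-3) = 4 + 6 = 10)
w(t) = √2*√t (w(t) = √(2*t) = √2*√t)
k(D) = 12*√2*√D (k(D) = (√2*√D)*(12 + 0) = (√2*√D)*12 = 12*√2*√D)
-2694 - k(b) = -2694 - 12*√2*√10 = -2694 - 24*√5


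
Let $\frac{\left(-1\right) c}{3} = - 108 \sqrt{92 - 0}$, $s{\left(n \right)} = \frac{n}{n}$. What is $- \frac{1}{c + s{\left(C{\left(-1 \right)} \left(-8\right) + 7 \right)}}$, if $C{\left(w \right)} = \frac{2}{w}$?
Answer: $\frac{1}{9657791} - \frac{648 \sqrt{23}}{9657791} \approx -0.00032168$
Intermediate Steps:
$s{\left(n \right)} = 1$
$c = 648 \sqrt{23}$ ($c = - 3 \left(- 108 \sqrt{92 - 0}\right) = - 3 \left(- 108 \sqrt{92 + 0}\right) = - 3 \left(- 108 \sqrt{92}\right) = - 3 \left(- 108 \cdot 2 \sqrt{23}\right) = - 3 \left(- 216 \sqrt{23}\right) = 648 \sqrt{23} \approx 3107.7$)
$- \frac{1}{c + s{\left(C{\left(-1 \right)} \left(-8\right) + 7 \right)}} = - \frac{1}{648 \sqrt{23} + 1} = - \frac{1}{1 + 648 \sqrt{23}}$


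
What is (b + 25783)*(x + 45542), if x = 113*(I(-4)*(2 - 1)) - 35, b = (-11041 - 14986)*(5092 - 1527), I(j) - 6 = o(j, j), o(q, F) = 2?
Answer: -4305106265992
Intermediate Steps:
I(j) = 8 (I(j) = 6 + 2 = 8)
b = -92786255 (b = -26027*3565 = -92786255)
x = 869 (x = 113*(8*(2 - 1)) - 35 = 113*(8*1) - 35 = 113*8 - 35 = 904 - 35 = 869)
(b + 25783)*(x + 45542) = (-92786255 + 25783)*(869 + 45542) = -92760472*46411 = -4305106265992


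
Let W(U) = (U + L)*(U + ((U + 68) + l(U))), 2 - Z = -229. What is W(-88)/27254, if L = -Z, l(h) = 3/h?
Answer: 275703/218032 ≈ 1.2645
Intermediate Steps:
Z = 231 (Z = 2 - 1*(-229) = 2 + 229 = 231)
L = -231 (L = -1*231 = -231)
W(U) = (-231 + U)*(68 + 2*U + 3/U) (W(U) = (U - 231)*(U + ((U + 68) + 3/U)) = (-231 + U)*(U + ((68 + U) + 3/U)) = (-231 + U)*(U + (68 + U + 3/U)) = (-231 + U)*(68 + 2*U + 3/U))
W(-88)/27254 = (-15705 - 693/(-88) - 394*(-88) + 2*(-88)²)/27254 = (-15705 - 693*(-1/88) + 34672 + 2*7744)*(1/27254) = (-15705 + 63/8 + 34672 + 15488)*(1/27254) = (275703/8)*(1/27254) = 275703/218032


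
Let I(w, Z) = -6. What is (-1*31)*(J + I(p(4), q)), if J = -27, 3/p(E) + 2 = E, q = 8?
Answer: 1023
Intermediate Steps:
p(E) = 3/(-2 + E)
(-1*31)*(J + I(p(4), q)) = (-1*31)*(-27 - 6) = -31*(-33) = 1023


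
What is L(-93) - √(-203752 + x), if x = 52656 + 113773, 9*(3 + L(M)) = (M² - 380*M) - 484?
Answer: 43478/9 - 3*I*√4147 ≈ 4830.9 - 193.19*I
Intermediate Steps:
L(M) = -511/9 - 380*M/9 + M²/9 (L(M) = -3 + ((M² - 380*M) - 484)/9 = -3 + (-484 + M² - 380*M)/9 = -3 + (-484/9 - 380*M/9 + M²/9) = -511/9 - 380*M/9 + M²/9)
x = 166429
L(-93) - √(-203752 + x) = (-511/9 - 380/9*(-93) + (⅑)*(-93)²) - √(-203752 + 166429) = (-511/9 + 11780/3 + (⅑)*8649) - √(-37323) = (-511/9 + 11780/3 + 961) - 3*I*√4147 = 43478/9 - 3*I*√4147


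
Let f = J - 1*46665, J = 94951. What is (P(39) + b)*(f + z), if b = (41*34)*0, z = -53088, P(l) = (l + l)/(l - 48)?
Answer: 124852/3 ≈ 41617.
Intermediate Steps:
P(l) = 2*l/(-48 + l) (P(l) = (2*l)/(-48 + l) = 2*l/(-48 + l))
b = 0 (b = 1394*0 = 0)
f = 48286 (f = 94951 - 1*46665 = 94951 - 46665 = 48286)
(P(39) + b)*(f + z) = (2*39/(-48 + 39) + 0)*(48286 - 53088) = (2*39/(-9) + 0)*(-4802) = (2*39*(-⅑) + 0)*(-4802) = (-26/3 + 0)*(-4802) = -26/3*(-4802) = 124852/3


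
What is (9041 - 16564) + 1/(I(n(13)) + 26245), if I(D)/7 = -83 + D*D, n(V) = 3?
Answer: -193544220/25727 ≈ -7523.0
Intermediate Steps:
I(D) = -581 + 7*D² (I(D) = 7*(-83 + D*D) = 7*(-83 + D²) = -581 + 7*D²)
(9041 - 16564) + 1/(I(n(13)) + 26245) = (9041 - 16564) + 1/((-581 + 7*3²) + 26245) = -7523 + 1/((-581 + 7*9) + 26245) = -7523 + 1/((-581 + 63) + 26245) = -7523 + 1/(-518 + 26245) = -7523 + 1/25727 = -193544220/25727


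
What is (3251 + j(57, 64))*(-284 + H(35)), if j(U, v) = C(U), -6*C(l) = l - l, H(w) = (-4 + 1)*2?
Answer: -942790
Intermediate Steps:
H(w) = -6 (H(w) = -3*2 = -6)
C(l) = 0 (C(l) = -(l - l)/6 = -1/6*0 = 0)
j(U, v) = 0
(3251 + j(57, 64))*(-284 + H(35)) = (3251 + 0)*(-284 - 6) = 3251*(-290) = -942790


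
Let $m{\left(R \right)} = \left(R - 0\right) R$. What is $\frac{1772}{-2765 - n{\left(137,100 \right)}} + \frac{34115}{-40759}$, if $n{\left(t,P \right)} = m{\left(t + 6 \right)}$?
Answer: $- \frac{432085279}{473089713} \approx -0.91333$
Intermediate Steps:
$m{\left(R \right)} = R^{2}$ ($m{\left(R \right)} = \left(R + 0\right) R = R R = R^{2}$)
$n{\left(t,P \right)} = \left(6 + t\right)^{2}$ ($n{\left(t,P \right)} = \left(t + 6\right)^{2} = \left(6 + t\right)^{2}$)
$\frac{1772}{-2765 - n{\left(137,100 \right)}} + \frac{34115}{-40759} = \frac{1772}{-2765 - \left(6 + 137\right)^{2}} + \frac{34115}{-40759} = \frac{1772}{-2765 - 143^{2}} + 34115 \left(- \frac{1}{40759}\right) = \frac{1772}{-2765 - 20449} - \frac{34115}{40759} = \frac{1772}{-23214} - \frac{34115}{40759} = 1772 \left(- \frac{1}{23214}\right) - \frac{34115}{40759} = - \frac{886}{11607} - \frac{34115}{40759} = - \frac{432085279}{473089713}$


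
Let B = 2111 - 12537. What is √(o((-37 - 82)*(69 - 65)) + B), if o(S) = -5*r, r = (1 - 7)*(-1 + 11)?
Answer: I*√10126 ≈ 100.63*I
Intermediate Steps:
r = -60 (r = -6*10 = -60)
o(S) = 300 (o(S) = -5*(-60) = 300)
B = -10426
√(o((-37 - 82)*(69 - 65)) + B) = √(300 - 10426) = √(-10126) = I*√10126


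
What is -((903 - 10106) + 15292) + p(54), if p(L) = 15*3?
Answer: -6044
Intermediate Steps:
p(L) = 45
-((903 - 10106) + 15292) + p(54) = -((903 - 10106) + 15292) + 45 = -(-9203 + 15292) + 45 = -1*6089 + 45 = -6089 + 45 = -6044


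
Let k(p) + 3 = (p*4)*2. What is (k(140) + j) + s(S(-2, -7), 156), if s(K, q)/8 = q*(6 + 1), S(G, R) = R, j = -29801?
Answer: -19948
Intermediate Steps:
k(p) = -3 + 8*p (k(p) = -3 + (p*4)*2 = -3 + (4*p)*2 = -3 + 8*p)
s(K, q) = 56*q (s(K, q) = 8*(q*(6 + 1)) = 8*(q*7) = 8*(7*q) = 56*q)
(k(140) + j) + s(S(-2, -7), 156) = ((-3 + 8*140) - 29801) + 56*156 = ((-3 + 1120) - 29801) + 8736 = (1117 - 29801) + 8736 = -28684 + 8736 = -19948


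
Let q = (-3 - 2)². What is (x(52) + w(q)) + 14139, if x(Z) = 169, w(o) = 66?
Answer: 14374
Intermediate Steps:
q = 25 (q = (-5)² = 25)
(x(52) + w(q)) + 14139 = (169 + 66) + 14139 = 235 + 14139 = 14374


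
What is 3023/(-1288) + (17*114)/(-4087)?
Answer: -14851145/5264056 ≈ -2.8212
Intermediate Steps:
3023/(-1288) + (17*114)/(-4087) = 3023*(-1/1288) + 1938*(-1/4087) = -3023/1288 - 1938/4087 = -14851145/5264056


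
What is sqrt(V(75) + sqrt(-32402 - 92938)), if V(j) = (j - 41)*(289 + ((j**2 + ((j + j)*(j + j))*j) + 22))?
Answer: sqrt(57576824 + 2*I*sqrt(31335)) ≈ 7587.9 + 0.02*I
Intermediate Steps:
V(j) = (-41 + j)*(311 + j**2 + 4*j**3) (V(j) = (-41 + j)*(289 + ((j**2 + ((2*j)*(2*j))*j) + 22)) = (-41 + j)*(289 + ((j**2 + (4*j**2)*j) + 22)) = (-41 + j)*(289 + ((j**2 + 4*j**3) + 22)) = (-41 + j)*(289 + (22 + j**2 + 4*j**3)) = (-41 + j)*(311 + j**2 + 4*j**3))
sqrt(V(75) + sqrt(-32402 - 92938)) = sqrt((-12751 - 163*75**3 - 41*75**2 + 4*75**4 + 311*75) + sqrt(-32402 - 92938)) = sqrt((-12751 - 163*421875 - 41*5625 + 4*31640625 + 23325) + sqrt(-125340)) = sqrt((-12751 - 68765625 - 230625 + 126562500 + 23325) + 2*I*sqrt(31335)) = sqrt(57576824 + 2*I*sqrt(31335))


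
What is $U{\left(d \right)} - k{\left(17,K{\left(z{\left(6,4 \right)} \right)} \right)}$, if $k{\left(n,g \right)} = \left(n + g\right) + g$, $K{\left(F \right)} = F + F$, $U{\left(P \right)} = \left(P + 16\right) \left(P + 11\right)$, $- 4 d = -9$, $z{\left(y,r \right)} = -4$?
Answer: $\frac{3853}{16} \approx 240.81$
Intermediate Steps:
$d = \frac{9}{4}$ ($d = \left(- \frac{1}{4}\right) \left(-9\right) = \frac{9}{4} \approx 2.25$)
$U{\left(P \right)} = \left(11 + P\right) \left(16 + P\right)$ ($U{\left(P \right)} = \left(16 + P\right) \left(11 + P\right) = \left(11 + P\right) \left(16 + P\right)$)
$K{\left(F \right)} = 2 F$
$k{\left(n,g \right)} = n + 2 g$ ($k{\left(n,g \right)} = \left(g + n\right) + g = n + 2 g$)
$U{\left(d \right)} - k{\left(17,K{\left(z{\left(6,4 \right)} \right)} \right)} = \left(176 + \left(\frac{9}{4}\right)^{2} + 27 \cdot \frac{9}{4}\right) - \left(17 + 2 \cdot 2 \left(-4\right)\right) = \left(176 + \frac{81}{16} + \frac{243}{4}\right) - \left(17 + 2 \left(-8\right)\right) = \frac{3869}{16} - \left(17 - 16\right) = \frac{3869}{16} - 1 = \frac{3853}{16}$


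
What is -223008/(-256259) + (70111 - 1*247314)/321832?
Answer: 26361247079/82472346488 ≈ 0.31964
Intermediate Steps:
-223008/(-256259) + (70111 - 1*247314)/321832 = -223008*(-1/256259) + (70111 - 247314)*(1/321832) = 223008/256259 - 177203*1/321832 = 223008/256259 - 177203/321832 = 26361247079/82472346488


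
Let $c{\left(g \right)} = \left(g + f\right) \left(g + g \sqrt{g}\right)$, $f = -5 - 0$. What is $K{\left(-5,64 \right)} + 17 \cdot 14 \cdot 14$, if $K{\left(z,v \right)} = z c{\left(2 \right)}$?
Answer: $3362 + 30 \sqrt{2} \approx 3404.4$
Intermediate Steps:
$f = -5$ ($f = -5 + 0 = -5$)
$c{\left(g \right)} = \left(-5 + g\right) \left(g + g^{\frac{3}{2}}\right)$ ($c{\left(g \right)} = \left(g - 5\right) \left(g + g \sqrt{g}\right) = \left(-5 + g\right) \left(g + g^{\frac{3}{2}}\right)$)
$K{\left(z,v \right)} = z \left(-6 - 6 \sqrt{2}\right)$ ($K{\left(z,v \right)} = z \left(2^{2} + 2^{\frac{5}{2}} - 10 - 5 \cdot 2^{\frac{3}{2}}\right) = z \left(4 + 4 \sqrt{2} - 10 - 5 \cdot 2 \sqrt{2}\right) = z \left(4 + 4 \sqrt{2} - 10 - 10 \sqrt{2}\right) = z \left(-6 - 6 \sqrt{2}\right)$)
$K{\left(-5,64 \right)} + 17 \cdot 14 \cdot 14 = \left(-6\right) \left(-5\right) \left(1 + \sqrt{2}\right) + 17 \cdot 14 \cdot 14 = \left(30 + 30 \sqrt{2}\right) + 238 \cdot 14 = \left(30 + 30 \sqrt{2}\right) + 3332 = 3362 + 30 \sqrt{2}$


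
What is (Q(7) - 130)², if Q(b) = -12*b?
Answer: 45796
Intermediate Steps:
(Q(7) - 130)² = (-12*7 - 130)² = (-84 - 130)² = (-214)² = 45796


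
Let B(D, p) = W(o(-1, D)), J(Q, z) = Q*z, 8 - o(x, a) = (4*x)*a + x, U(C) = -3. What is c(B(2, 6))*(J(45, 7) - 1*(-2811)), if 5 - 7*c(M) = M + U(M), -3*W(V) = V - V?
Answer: 25008/7 ≈ 3572.6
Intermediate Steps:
o(x, a) = 8 - x - 4*a*x (o(x, a) = 8 - ((4*x)*a + x) = 8 - (4*a*x + x) = 8 - (x + 4*a*x) = 8 + (-x - 4*a*x) = 8 - x - 4*a*x)
W(V) = 0 (W(V) = -(V - V)/3 = -⅓*0 = 0)
B(D, p) = 0
c(M) = 8/7 - M/7 (c(M) = 5/7 - (M - 3)/7 = 5/7 - (-3 + M)/7 = 5/7 + (3/7 - M/7) = 8/7 - M/7)
c(B(2, 6))*(J(45, 7) - 1*(-2811)) = (8/7 - ⅐*0)*(45*7 - 1*(-2811)) = (8/7 + 0)*(315 + 2811) = (8/7)*3126 = 25008/7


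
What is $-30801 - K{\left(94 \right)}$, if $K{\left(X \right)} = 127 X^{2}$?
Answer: $-1152973$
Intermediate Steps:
$-30801 - K{\left(94 \right)} = -30801 - 127 \cdot 94^{2} = -30801 - 127 \cdot 8836 = -30801 - 1122172 = -1152973$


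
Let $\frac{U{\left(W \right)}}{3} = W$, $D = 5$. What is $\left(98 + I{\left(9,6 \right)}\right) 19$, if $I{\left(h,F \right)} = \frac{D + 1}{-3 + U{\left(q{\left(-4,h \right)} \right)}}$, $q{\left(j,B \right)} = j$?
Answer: $\frac{9272}{5} \approx 1854.4$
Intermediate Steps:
$U{\left(W \right)} = 3 W$
$I{\left(h,F \right)} = - \frac{2}{5}$ ($I{\left(h,F \right)} = \frac{5 + 1}{-3 + 3 \left(-4\right)} = \frac{6}{-3 - 12} = \frac{6}{-15} = 6 \left(- \frac{1}{15}\right) = - \frac{2}{5}$)
$\left(98 + I{\left(9,6 \right)}\right) 19 = \left(98 - \frac{2}{5}\right) 19 = \frac{488}{5} \cdot 19 = \frac{9272}{5}$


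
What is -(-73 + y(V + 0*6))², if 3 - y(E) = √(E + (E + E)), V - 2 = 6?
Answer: -4924 - 280*√6 ≈ -5609.9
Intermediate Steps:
V = 8 (V = 2 + 6 = 8)
y(E) = 3 - √3*√E (y(E) = 3 - √(E + (E + E)) = 3 - √(E + 2*E) = 3 - √(3*E) = 3 - √3*√E)
-(-73 + y(V + 0*6))² = -(-73 + (3 - √3*√(8 + 0*6)))² = -(-73 + (3 - √3*√(8 + 0)))² = -(-73 + (3 - √3*√8))² = -(-73 + (3 - √3*2*√2))² = -(-73 + (3 - 2*√6))² = -(-70 - 2*√6)²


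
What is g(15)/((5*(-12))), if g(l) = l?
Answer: -¼ ≈ -0.25000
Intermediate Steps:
g(15)/((5*(-12))) = 15/((5*(-12))) = 15/(-60) = 15*(-1/60) = -¼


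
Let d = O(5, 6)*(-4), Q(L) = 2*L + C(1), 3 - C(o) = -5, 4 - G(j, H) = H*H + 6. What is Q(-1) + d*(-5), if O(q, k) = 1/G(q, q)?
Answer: 142/27 ≈ 5.2593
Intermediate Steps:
G(j, H) = -2 - H² (G(j, H) = 4 - (H*H + 6) = 4 - (H² + 6) = 4 - (6 + H²) = 4 + (-6 - H²) = -2 - H²)
C(o) = 8 (C(o) = 3 - 1*(-5) = 3 + 5 = 8)
O(q, k) = 1/(-2 - q²)
Q(L) = 8 + 2*L (Q(L) = 2*L + 8 = 8 + 2*L)
d = 4/27 (d = -1/(2 + 5²)*(-4) = -1/(2 + 25)*(-4) = -1/27*(-4) = 4/27 ≈ 0.14815)
Q(-1) + d*(-5) = (8 + 2*(-1)) + (4/27)*(-5) = (8 - 2) - 20/27 = 6 - 20/27 = 142/27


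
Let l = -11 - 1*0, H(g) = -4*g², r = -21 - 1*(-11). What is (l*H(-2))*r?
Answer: -1760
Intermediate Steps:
r = -10 (r = -21 + 11 = -10)
l = -11 (l = -11 + 0 = -11)
(l*H(-2))*r = -(-44)*(-2)²*(-10) = -(-44)*4*(-10) = -11*(-16)*(-10) = 176*(-10) = -1760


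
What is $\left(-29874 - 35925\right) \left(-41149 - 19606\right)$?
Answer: $3997618245$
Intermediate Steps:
$\left(-29874 - 35925\right) \left(-41149 - 19606\right) = \left(-65799\right) \left(-60755\right) = 3997618245$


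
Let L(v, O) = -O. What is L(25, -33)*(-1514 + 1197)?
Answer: -10461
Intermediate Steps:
L(25, -33)*(-1514 + 1197) = (-1*(-33))*(-1514 + 1197) = 33*(-317) = -10461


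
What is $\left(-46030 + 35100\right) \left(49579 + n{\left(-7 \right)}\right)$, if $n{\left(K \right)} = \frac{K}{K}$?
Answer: $-541909400$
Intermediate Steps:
$n{\left(K \right)} = 1$
$\left(-46030 + 35100\right) \left(49579 + n{\left(-7 \right)}\right) = \left(-46030 + 35100\right) \left(49579 + 1\right) = \left(-10930\right) 49580 = -541909400$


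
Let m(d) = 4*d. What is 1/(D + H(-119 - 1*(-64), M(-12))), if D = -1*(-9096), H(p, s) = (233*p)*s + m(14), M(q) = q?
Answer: 1/162932 ≈ 6.1375e-6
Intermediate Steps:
H(p, s) = 56 + 233*p*s (H(p, s) = (233*p)*s + 4*14 = 233*p*s + 56 = 56 + 233*p*s)
D = 9096
1/(D + H(-119 - 1*(-64), M(-12))) = 1/(9096 + (56 + 233*(-119 - 1*(-64))*(-12))) = 1/(9096 + (56 + 233*(-119 + 64)*(-12))) = 1/(9096 + (56 + 233*(-55)*(-12))) = 1/(9096 + (56 + 153780)) = 1/(9096 + 153836) = 1/162932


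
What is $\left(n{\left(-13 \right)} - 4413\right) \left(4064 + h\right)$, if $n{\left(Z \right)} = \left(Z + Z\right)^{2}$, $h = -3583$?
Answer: $-1797497$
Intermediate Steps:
$n{\left(Z \right)} = 4 Z^{2}$ ($n{\left(Z \right)} = \left(2 Z\right)^{2} = 4 Z^{2}$)
$\left(n{\left(-13 \right)} - 4413\right) \left(4064 + h\right) = \left(4 \left(-13\right)^{2} - 4413\right) \left(4064 - 3583\right) = \left(4 \cdot 169 - 4413\right) 481 = \left(676 - 4413\right) 481 = \left(-3737\right) 481 = -1797497$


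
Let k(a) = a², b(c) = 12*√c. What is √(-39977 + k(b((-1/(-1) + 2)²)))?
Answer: I*√38681 ≈ 196.67*I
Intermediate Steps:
√(-39977 + k(b((-1/(-1) + 2)²))) = √(-39977 + (12*√((-1/(-1) + 2)²))²) = √(-39977 + (12*√((-1*(-1) + 2)²))²) = √(-39977 + (12*√((1 + 2)²))²) = √(-39977 + (12*√(3²))²) = √(-39977 + (12*√9)²) = √(-39977 + (12*3)²) = √(-39977 + 36²) = √(-39977 + 1296) = √(-38681) = I*√38681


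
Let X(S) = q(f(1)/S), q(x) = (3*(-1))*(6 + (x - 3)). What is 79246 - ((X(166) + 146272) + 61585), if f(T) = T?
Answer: -21347929/166 ≈ -1.2860e+5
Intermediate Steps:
q(x) = -9 - 3*x (q(x) = -3*(6 + (-3 + x)) = -3*(3 + x) = -9 - 3*x)
X(S) = -9 - 3/S
79246 - ((X(166) + 146272) + 61585) = 79246 - (((-9 - 3/166) + 146272) + 61585) = 79246 - ((-1497/166 + 146272) + 61585) = 79246 - (24279655/166 + 61585) = 79246 - 1*34502765/166 = 79246 - 34502765/166 = -21347929/166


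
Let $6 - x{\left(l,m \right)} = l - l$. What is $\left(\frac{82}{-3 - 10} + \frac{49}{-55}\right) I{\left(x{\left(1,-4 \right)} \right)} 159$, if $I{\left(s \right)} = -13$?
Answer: $\frac{818373}{55} \approx 14880.0$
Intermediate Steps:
$x{\left(l,m \right)} = 6$ ($x{\left(l,m \right)} = 6 - \left(l - l\right) = 6 - 0 = 6 + 0 = 6$)
$\left(\frac{82}{-3 - 10} + \frac{49}{-55}\right) I{\left(x{\left(1,-4 \right)} \right)} 159 = \left(\frac{82}{-3 - 10} + \frac{49}{-55}\right) \left(-13\right) 159 = \left(\frac{82}{-3 - 10} + 49 \left(- \frac{1}{55}\right)\right) \left(-13\right) 159 = \left(\frac{82}{-13} - \frac{49}{55}\right) \left(-13\right) 159 = \left(82 \left(- \frac{1}{13}\right) - \frac{49}{55}\right) \left(-13\right) 159 = \left(- \frac{82}{13} - \frac{49}{55}\right) \left(-13\right) 159 = \left(- \frac{5147}{715}\right) \left(-13\right) 159 = \frac{5147}{55} \cdot 159 = \frac{818373}{55}$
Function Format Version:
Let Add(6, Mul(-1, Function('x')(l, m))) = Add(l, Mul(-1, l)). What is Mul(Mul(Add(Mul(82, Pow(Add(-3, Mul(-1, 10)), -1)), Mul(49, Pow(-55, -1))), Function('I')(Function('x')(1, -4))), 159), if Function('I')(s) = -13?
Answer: Rational(818373, 55) ≈ 14880.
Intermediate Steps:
Function('x')(l, m) = 6 (Function('x')(l, m) = Add(6, Mul(-1, Add(l, Mul(-1, l)))) = Add(6, Mul(-1, 0)) = Add(6, 0) = 6)
Mul(Mul(Add(Mul(82, Pow(Add(-3, Mul(-1, 10)), -1)), Mul(49, Pow(-55, -1))), Function('I')(Function('x')(1, -4))), 159) = Mul(Mul(Add(Mul(82, Pow(Add(-3, Mul(-1, 10)), -1)), Mul(49, Pow(-55, -1))), -13), 159) = Mul(Mul(Add(Mul(82, Pow(Add(-3, -10), -1)), Mul(49, Rational(-1, 55))), -13), 159) = Mul(Mul(Add(Mul(82, Pow(-13, -1)), Rational(-49, 55)), -13), 159) = Mul(Mul(Add(Mul(82, Rational(-1, 13)), Rational(-49, 55)), -13), 159) = Mul(Mul(Add(Rational(-82, 13), Rational(-49, 55)), -13), 159) = Mul(Mul(Rational(-5147, 715), -13), 159) = Mul(Rational(5147, 55), 159) = Rational(818373, 55)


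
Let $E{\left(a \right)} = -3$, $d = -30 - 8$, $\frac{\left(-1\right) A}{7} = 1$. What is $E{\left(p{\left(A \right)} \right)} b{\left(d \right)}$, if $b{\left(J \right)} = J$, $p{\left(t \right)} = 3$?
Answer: $114$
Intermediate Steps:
$A = -7$ ($A = \left(-7\right) 1 = -7$)
$d = -38$
$E{\left(p{\left(A \right)} \right)} b{\left(d \right)} = \left(-3\right) \left(-38\right) = 114$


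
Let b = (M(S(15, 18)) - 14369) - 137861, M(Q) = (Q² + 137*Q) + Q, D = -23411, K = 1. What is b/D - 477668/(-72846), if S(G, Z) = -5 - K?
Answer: 11164863080/852698853 ≈ 13.094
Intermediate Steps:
S(G, Z) = -6 (S(G, Z) = -5 - 1*1 = -5 - 1 = -6)
M(Q) = Q² + 138*Q
b = -153022 (b = (-6*(138 - 6) - 14369) - 137861 = (-6*132 - 14369) - 137861 = (-792 - 14369) - 137861 = -15161 - 137861 = -153022)
b/D - 477668/(-72846) = -153022/(-23411) - 477668/(-72846) = -153022*(-1/23411) - 477668*(-1/72846) = 153022/23411 + 238834/36423 = 11164863080/852698853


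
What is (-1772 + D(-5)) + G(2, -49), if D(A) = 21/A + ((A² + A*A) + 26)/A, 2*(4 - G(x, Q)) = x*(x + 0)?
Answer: -8947/5 ≈ -1789.4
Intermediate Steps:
G(x, Q) = 4 - x²/2 (G(x, Q) = 4 - x*(x + 0)/2 = 4 - x*x/2 = 4 - x²/2)
D(A) = 21/A + (26 + 2*A²)/A (D(A) = 21/A + ((A² + A²) + 26)/A = 21/A + (2*A² + 26)/A = 21/A + (26 + 2*A²)/A)
(-1772 + D(-5)) + G(2, -49) = (-1772 + (2*(-5) + 47/(-5))) + (4 - ½*2²) = (-1772 + (-10 + 47*(-⅕))) + (4 - ½*4) = (-1772 + (-10 - 47/5)) + (4 - 2) = (-1772 - 97/5) + 2 = -8957/5 + 2 = -8947/5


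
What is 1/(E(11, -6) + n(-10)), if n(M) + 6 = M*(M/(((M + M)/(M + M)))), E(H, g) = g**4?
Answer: 1/1390 ≈ 0.00071942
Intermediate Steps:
n(M) = -6 + M**2 (n(M) = -6 + M*(M/(((M + M)/(M + M)))) = -6 + M*(M/(((2*M)/((2*M))))) = -6 + M*(M/(((2*M)*(1/(2*M))))) = -6 + M*(M/1) = -6 + M*(M*1) = -6 + M*M = -6 + M**2)
1/(E(11, -6) + n(-10)) = 1/((-6)**4 + (-6 + (-10)**2)) = 1/(1296 + (-6 + 100)) = 1/(1296 + 94) = 1/1390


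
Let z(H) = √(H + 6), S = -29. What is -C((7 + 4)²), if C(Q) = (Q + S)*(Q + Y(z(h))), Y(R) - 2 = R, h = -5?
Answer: -11408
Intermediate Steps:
z(H) = √(6 + H)
Y(R) = 2 + R
C(Q) = (-29 + Q)*(3 + Q) (C(Q) = (Q - 29)*(Q + (2 + √(6 - 5))) = (-29 + Q)*(Q + (2 + √1)) = (-29 + Q)*(Q + (2 + 1)) = (-29 + Q)*(Q + 3) = (-29 + Q)*(3 + Q))
-C((7 + 4)²) = -(-87 + ((7 + 4)²)² - 26*(7 + 4)²) = -(-87 + (11²)² - 26*11²) = -(-87 + 121² - 26*121) = -(-87 + 14641 - 3146) = -1*11408 = -11408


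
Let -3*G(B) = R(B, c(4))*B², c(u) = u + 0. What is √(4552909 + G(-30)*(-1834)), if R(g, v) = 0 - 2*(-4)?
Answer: √8954509 ≈ 2992.4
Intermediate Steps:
c(u) = u
R(g, v) = 8 (R(g, v) = 0 + 8 = 8)
G(B) = -8*B²/3
√(4552909 + G(-30)*(-1834)) = √(4552909 - 8/3*(-30)²*(-1834)) = √(4552909 - 8/3*900*(-1834)) = √(4552909 - 2400*(-1834)) = √(4552909 + 4401600) = √8954509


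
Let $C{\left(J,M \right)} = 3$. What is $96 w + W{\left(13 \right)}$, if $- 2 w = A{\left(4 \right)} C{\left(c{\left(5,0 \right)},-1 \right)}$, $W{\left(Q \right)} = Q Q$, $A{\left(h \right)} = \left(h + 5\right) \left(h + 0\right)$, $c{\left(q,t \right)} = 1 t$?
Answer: $-5015$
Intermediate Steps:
$c{\left(q,t \right)} = t$
$A{\left(h \right)} = h \left(5 + h\right)$ ($A{\left(h \right)} = \left(5 + h\right) h = h \left(5 + h\right)$)
$W{\left(Q \right)} = Q^{2}$
$w = -54$ ($w = - \frac{4 \left(5 + 4\right) 3}{2} = - \frac{4 \cdot 9 \cdot 3}{2} = - \frac{36 \cdot 3}{2} = \left(- \frac{1}{2}\right) 108 = -54$)
$96 w + W{\left(13 \right)} = 96 \left(-54\right) + 13^{2} = -5184 + 169 = -5015$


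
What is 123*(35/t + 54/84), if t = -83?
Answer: 31611/1162 ≈ 27.204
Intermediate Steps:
123*(35/t + 54/84) = 123*(35/(-83) + 54/84) = 123*(35*(-1/83) + 54*(1/84)) = 123*(-35/83 + 9/14) = 123*(257/1162) = 31611/1162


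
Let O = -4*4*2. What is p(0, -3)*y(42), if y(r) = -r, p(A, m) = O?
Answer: 1344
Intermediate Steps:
O = -32 (O = -16*2 = -32)
p(A, m) = -32
p(0, -3)*y(42) = -(-32)*42 = -32*(-42) = 1344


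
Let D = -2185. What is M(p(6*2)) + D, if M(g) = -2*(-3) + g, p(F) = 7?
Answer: -2172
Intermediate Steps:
M(g) = 6 + g
M(p(6*2)) + D = (6 + 7) - 2185 = 13 - 2185 = -2172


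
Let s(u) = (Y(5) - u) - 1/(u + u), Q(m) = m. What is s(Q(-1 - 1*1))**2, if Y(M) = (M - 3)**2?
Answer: 625/16 ≈ 39.063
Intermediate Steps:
Y(M) = (-3 + M)**2
s(u) = 4 - u - 1/(2*u) (s(u) = ((-3 + 5)**2 - u) - 1/(u + u) = (2**2 - u) - 1/(2*u) = (4 - u) - 1/(2*u) = 4 - u - 1/(2*u))
s(Q(-1 - 1*1))**2 = (4 - (-1 - 1*1) - 1/(2*(-1 - 1*1)))**2 = (4 - (-1 - 1) - 1/(2*(-1 - 1)))**2 = (4 - 1*(-2) - 1/2/(-2))**2 = (4 + 2 - 1/2*(-1/2))**2 = (4 + 2 + 1/4)**2 = (25/4)**2 = 625/16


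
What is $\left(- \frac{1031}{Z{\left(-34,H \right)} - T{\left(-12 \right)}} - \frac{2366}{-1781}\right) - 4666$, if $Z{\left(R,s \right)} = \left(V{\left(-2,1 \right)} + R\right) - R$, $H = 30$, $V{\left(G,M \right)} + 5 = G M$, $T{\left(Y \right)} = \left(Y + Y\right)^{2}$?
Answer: $- \frac{372430733}{79871} \approx -4662.9$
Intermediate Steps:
$T{\left(Y \right)} = 4 Y^{2}$ ($T{\left(Y \right)} = \left(2 Y\right)^{2} = 4 Y^{2}$)
$V{\left(G,M \right)} = -5 + G M$
$Z{\left(R,s \right)} = -7$ ($Z{\left(R,s \right)} = \left(\left(-5 - 2\right) + R\right) - R = \left(-7 + R\right) - R = -7$)
$\left(- \frac{1031}{Z{\left(-34,H \right)} - T{\left(-12 \right)}} - \frac{2366}{-1781}\right) - 4666 = \left(- \frac{1031}{-7 - 4 \left(-12\right)^{2}} - \frac{2366}{-1781}\right) - 4666 = \left(- \frac{1031}{-7 - 4 \cdot 144} - - \frac{182}{137}\right) - 4666 = \left(- \frac{1031}{-7 - 576} + \frac{182}{137}\right) - 4666 = \left(- \frac{1031}{-583} + \frac{182}{137}\right) - 4666 = \left(\left(-1031\right) \left(- \frac{1}{583}\right) + \frac{182}{137}\right) - 4666 = \left(\frac{1031}{583} + \frac{182}{137}\right) - 4666 = \frac{247353}{79871} - 4666 = - \frac{372430733}{79871}$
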